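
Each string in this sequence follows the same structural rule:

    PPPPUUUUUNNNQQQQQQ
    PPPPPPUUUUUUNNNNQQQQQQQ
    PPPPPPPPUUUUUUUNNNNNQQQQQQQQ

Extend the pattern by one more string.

Each string has the form P^{2n-2} U^{n+2} N^{n} Q^{n+3}, where the shown terms are n = 3, 4, 5.
For the next term, n = 6, so the run lengths are 10, 8, 6, 9.

PPPPPPPPPPUUUUUUUUNNNNNNQQQQQQQQQ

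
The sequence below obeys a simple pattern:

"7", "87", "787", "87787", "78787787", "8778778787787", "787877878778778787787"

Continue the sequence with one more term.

From term 3 onward, concatenate the second-to-last term with the last: 7·87 = 787, 87·787 = 87787, …
So term 8 is 8778778787787·787877878778778787787.

8778778787787787877878778778787787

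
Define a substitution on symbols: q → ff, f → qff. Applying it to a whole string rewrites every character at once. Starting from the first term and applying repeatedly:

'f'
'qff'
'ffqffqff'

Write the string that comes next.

Apply φ to ffqffqff symbol by symbol: f→qff, f→qff, q→ff, f→qff, f→qff, q→ff, f→qff, f→qff; joined: qff qff ff qff qff ff qff qff.

qffqffffqffqffffqffqff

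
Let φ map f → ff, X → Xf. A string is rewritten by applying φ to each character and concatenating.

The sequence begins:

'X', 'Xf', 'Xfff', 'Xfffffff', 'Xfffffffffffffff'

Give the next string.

Replace each of the 16 characters of Xfffffffffffffff in place — Xf ff ff ff ff ff ff ff ff ff ff ff ff ff ff ff — and concatenate.

Xfffffffffffffffffffffffffffffff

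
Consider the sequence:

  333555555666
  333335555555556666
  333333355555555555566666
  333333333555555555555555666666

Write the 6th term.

333333333333355555555555555555555566666666

Reading off run lengths: 3 runs 3, 5, 7, 9; 5 runs 6, 9, 12, 15; 6 runs 3, 4, 5, 6 — each is linear in n, where the shown terms are n = 2, 3, 4, 5.
Setting n = 7 gives 13, 21, 8 characters in each block.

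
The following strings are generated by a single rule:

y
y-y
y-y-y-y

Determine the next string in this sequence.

Each string is two copies of the previous one joined by '-'.
So the next term is two copies of y-y-y-y with '-' between the halves.

y-y-y-y-y-y-y-y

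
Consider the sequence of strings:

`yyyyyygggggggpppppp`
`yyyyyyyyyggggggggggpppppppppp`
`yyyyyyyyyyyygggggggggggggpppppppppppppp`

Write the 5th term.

Reading off run lengths: y runs 6, 9, 12; g runs 7, 10, 13; p runs 6, 10, 14 — each is linear in n, where the shown terms are n = 2, 3, 4.
Setting n = 6 gives 18, 19, 22 characters in each block.

yyyyyyyyyyyyyyyyyygggggggggggggggggggpppppppppppppppppppppp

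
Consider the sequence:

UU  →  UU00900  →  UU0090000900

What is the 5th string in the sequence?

UU00900009000090000900

Each term is the previous one with 00900 appended.
From UU0090000900, 2 further steps: UU0090000900 → UU009000090000900 → (answer).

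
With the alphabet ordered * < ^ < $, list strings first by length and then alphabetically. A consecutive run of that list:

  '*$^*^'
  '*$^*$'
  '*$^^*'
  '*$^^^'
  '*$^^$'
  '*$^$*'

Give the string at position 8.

Advancing 2 positions from *$^$* through *$^$* → *$^$^ reaches term 8.

*$^$$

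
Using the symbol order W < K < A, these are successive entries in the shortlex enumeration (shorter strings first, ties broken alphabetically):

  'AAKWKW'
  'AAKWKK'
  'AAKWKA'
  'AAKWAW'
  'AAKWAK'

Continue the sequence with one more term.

Find the rightmost character of AAKWAK below A, bump it to the next letter, and reset everything to its right to W.

AAKWAA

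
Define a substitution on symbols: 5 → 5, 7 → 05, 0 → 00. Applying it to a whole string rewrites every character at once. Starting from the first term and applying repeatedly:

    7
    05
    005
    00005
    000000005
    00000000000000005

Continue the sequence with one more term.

Rewriting the 17 symbols of 00000000000000005 one by one yields 00 00 00 00 00 00 00 00 00 00 00 00 00 00 00 00 5; concatenated:

000000000000000000000000000000005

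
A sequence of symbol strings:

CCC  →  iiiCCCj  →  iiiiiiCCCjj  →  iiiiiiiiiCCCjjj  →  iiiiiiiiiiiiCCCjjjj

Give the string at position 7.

s(k+1) = iii·s(k)·j, so each term gains iii as a prefix and j as a suffix.
From iiiiiiiiiiiiCCCjjjj, 2 further steps: iiiiiiiiiiiiCCCjjjj → iiiiiiiiiiiiiiiCCCjjjjj → (answer).

iiiiiiiiiiiiiiiiiiCCCjjjjjj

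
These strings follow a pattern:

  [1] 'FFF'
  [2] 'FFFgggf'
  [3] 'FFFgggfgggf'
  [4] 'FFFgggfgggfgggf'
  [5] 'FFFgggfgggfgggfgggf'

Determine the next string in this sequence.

FFFgggfgggfgggfgggfgggf

Each term is the previous one with gggf appended.
So the next term is FFFgggfgggfgggfgggf·gggf.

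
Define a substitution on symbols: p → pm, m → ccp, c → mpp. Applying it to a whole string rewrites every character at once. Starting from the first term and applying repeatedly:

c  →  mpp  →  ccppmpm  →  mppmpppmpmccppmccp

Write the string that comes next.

Rewriting the 18 symbols of mppmpppmpmccppmccp one by one yields ccp pm pm ccp pm pm pm ccp pm ccp mpp mpp pm pm ccp mpp mpp pm; concatenated:

ccppmpmccppmpmpmccppmccpmppmpppmpmccpmppmpppm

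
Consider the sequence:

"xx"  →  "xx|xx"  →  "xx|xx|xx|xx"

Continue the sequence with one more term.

xx|xx|xx|xx|xx|xx|xx|xx

s(k+1) = s(k)·|·s(k) — each term doubles the last with '|' between the halves.
One more doubling of xx|xx|xx|xx gives the answer.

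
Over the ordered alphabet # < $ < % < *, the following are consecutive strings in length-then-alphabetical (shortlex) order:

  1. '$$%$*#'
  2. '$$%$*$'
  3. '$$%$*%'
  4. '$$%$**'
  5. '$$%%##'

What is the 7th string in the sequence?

$$%%#%

Continuing the enumeration 2 steps past $$%%##: $$%%## → $$%%#$ → (answer).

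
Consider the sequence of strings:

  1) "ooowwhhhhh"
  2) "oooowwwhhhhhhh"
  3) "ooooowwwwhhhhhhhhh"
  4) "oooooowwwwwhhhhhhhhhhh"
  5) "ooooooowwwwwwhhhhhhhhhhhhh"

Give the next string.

Reading off run lengths: o runs 3, 4, 5, 6, 7; w runs 2, 3, 4, 5, 6; h runs 5, 7, 9, 11, 13 — each is linear in n, where the shown terms are n = 2, 3, 4, 5, 6.
At n = 7 the blocks have lengths 8, 7, 15.

oooooooowwwwwwwhhhhhhhhhhhhhhh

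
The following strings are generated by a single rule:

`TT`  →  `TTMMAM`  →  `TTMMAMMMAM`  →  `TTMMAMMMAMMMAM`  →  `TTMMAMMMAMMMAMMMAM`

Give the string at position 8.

TTMMAMMMAMMMAMMMAMMMAMMMAMMMAM

Each term is the previous one with MMAM appended.
From TTMMAMMMAMMMAMMMAM, 3 further steps: TTMMAMMMAMMMAMMMAM → TTMMAMMMAMMMAMMMAMMMAM → TTMMAMMMAMMMAMMMAMMMAMMMAM → (answer).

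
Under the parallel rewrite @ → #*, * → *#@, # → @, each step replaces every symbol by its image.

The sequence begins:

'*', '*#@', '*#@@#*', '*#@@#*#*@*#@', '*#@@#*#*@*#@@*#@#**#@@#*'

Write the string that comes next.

*#@@#*#*@*#@@*#@#**#@@#*#**#@@#*@*#@*#@@#*#*@*#@

Replace each of the 24 characters of *#@@#*#*@*#@@*#@#**#@@#* in place — *#@ @ #* #* @ *#@ @ *#@ #* *#@ @ #* #* *#@ @ #* @ *#@ *#@ @ #* #* @ *#@ — and concatenate.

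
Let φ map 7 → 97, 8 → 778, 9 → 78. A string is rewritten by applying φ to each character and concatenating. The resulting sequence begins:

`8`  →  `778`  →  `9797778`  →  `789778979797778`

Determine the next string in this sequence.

Rewriting the 15 symbols of 789778979797778 one by one yields 97 778 78 97 97 778 78 97 78 97 78 97 97 97 778; concatenated:

977787897977787897789778979797778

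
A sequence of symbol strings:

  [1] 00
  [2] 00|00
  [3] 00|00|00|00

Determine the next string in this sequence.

s(k+1) = s(k)·|·s(k) — each term doubles the last with '|' between the halves.
Doubling 00|00|00|00 with '|' between the halves:

00|00|00|00|00|00|00|00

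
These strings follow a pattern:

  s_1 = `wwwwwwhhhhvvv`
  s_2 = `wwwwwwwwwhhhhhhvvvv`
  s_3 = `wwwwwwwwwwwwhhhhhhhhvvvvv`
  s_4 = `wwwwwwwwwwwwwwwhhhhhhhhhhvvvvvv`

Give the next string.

wwwwwwwwwwwwwwwwwwhhhhhhhhhhhhvvvvvvv

Each string has the form w^{3n+3} h^{2n+2} v^{n+2} (n = 1, 2, …).
Setting n = 5 gives 18, 12, 7 characters in each block.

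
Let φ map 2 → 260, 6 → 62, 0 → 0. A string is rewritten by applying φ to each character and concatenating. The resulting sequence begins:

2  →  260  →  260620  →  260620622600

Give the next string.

Rewriting each symbol of 260620622600: 2→260, 6→62, 0→0, 6→62, 2→260, 0→0, 6→62, 2→260, 2→260, 6→62, 0→0, 0→0, which concatenates to 260 62 0 62 260 0 62 260 260 62 0 0.

260620622600622602606200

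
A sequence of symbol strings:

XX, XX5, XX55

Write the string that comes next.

XX555

Every step adds 5 to the end: s(k+1) = s(k)·5.
So the next term is XX55·5.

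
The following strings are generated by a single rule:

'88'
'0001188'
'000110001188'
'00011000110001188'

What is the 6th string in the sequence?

Every step adds 00011 at the front: s(k+1) = 00011·s(k).
From 00011000110001188, 2 further steps: 00011000110001188 → 0001100011000110001188 → (answer).

000110001100011000110001188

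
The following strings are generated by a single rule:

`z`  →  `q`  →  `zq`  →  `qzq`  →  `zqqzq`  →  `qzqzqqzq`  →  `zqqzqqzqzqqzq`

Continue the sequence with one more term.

This is a Fibonacci-style word recurrence s(k) = s(k−2)·s(k−1): e.g. z·q = zq.
So term 8 is qzqzqqzq·zqqzqqzqzqqzq.

qzqzqqzqzqqzqqzqzqqzq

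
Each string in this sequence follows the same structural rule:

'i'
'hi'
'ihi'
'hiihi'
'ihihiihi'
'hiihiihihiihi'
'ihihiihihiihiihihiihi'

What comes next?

hiihiihihiihiihihiihihiihiihihiihi

From term 3 onward, concatenate the second-to-last term with the last: i·hi = ihi, hi·ihi = hiihi, …
Continuing: hiihiihihiihi · ihihiihihiihiihihiihi gives term 8.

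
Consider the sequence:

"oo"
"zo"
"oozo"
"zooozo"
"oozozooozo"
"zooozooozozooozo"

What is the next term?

oozozooozozooozooozozooozo

From term 3 onward, concatenate the second-to-last term with the last: oo·zo = oozo, zo·oozo = zooozo, …
Continuing: oozozooozo · zooozooozozooozo gives term 7.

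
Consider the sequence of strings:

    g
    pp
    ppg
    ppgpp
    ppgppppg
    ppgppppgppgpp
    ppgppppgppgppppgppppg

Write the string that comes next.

ppgppppgppgppppgppppgppgppppgppgpp

From term 3 onward, concatenate the last term with the second-to-last: pp·g = ppg, ppg·pp = ppgpp, …
So term 8 is ppgppppgppgppppgppppg·ppgppppgppgpp.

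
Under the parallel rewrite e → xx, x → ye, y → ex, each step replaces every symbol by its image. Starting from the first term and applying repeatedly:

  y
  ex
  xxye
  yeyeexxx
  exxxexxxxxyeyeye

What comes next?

Rewriting the 16 symbols of exxxexxxxxyeyeye one by one yields xx ye ye ye xx ye ye ye ye ye ex xx ex xx ex xx; concatenated:

xxyeyeyexxyeyeyeyeyeexxxexxxexxx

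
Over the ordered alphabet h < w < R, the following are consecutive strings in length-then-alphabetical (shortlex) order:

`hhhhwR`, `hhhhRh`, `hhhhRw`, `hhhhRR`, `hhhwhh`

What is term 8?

hhhwwh

Continuing the enumeration 3 steps past hhhwhh: hhhwhh → hhhwhw → hhhwhR → (answer).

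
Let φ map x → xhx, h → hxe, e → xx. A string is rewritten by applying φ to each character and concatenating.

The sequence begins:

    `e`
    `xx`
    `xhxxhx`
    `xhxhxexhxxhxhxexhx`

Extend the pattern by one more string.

φ(xhxhxexhxxhxhxexhx) expands symbol-by-symbol to xhx hxe xhx hxe xhx xx xhx hxe xhx xhx hxe xhx hxe xhx xx xhx hxe xhx; joining the 18 pieces gives the next term.

xhxhxexhxhxexhxxxxhxhxexhxxhxhxexhxhxexhxxxxhxhxexhx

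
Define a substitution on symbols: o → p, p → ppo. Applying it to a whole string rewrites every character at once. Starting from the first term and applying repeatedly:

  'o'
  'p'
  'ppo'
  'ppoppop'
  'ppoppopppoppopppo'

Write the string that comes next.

ppoppopppoppopppoppoppopppoppopppoppoppop

φ(ppoppopppoppopppo) expands symbol-by-symbol to ppo ppo p ppo ppo p ppo ppo ppo p ppo ppo p ppo ppo ppo p; joining the 17 pieces gives the next term.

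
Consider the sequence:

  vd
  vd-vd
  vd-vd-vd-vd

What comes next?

s(k+1) = s(k)·-·s(k) — each term doubles the last with '-' between the halves.
Doubling vd-vd-vd-vd with '-' between the halves:

vd-vd-vd-vd-vd-vd-vd-vd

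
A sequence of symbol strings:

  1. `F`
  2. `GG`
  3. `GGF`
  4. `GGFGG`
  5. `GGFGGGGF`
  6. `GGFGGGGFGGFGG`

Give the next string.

GGFGGGGFGGFGGGGFGGGGF

From term 3 onward, concatenate the last term with the second-to-last: GG·F = GGF, GGF·GG = GGFGG, …
The next term joins GGFGGGGFGGFGG and GGFGGGGF.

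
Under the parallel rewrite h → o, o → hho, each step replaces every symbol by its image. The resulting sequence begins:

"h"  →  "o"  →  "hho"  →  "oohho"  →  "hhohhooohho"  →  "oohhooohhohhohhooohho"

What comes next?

hhohhooohhohhohhooohhooohhooohhohhohhooohho

Replace each of the 21 characters of oohhooohhohhohhooohho in place — hho hho o o hho hho hho o o hho o o hho o o hho hho hho o o hho — and concatenate.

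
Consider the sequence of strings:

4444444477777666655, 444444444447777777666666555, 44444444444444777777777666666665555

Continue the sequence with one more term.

Each string has the form 4^{3n+2} 7^{2n+1} 6^{2n} 5^{n}, where the shown terms are n = 2, 3, 4.
Setting n = 5 gives 17, 11, 10, 5 characters in each block.

4444444444444444477777777777666666666655555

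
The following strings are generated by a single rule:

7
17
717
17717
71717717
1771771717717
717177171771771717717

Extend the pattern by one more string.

1771771717717717177171771771717717

From term 3 onward, concatenate the second-to-last term with the last: 7·17 = 717, 17·717 = 17717, …
Continuing: 1771771717717 · 717177171771771717717 gives term 8.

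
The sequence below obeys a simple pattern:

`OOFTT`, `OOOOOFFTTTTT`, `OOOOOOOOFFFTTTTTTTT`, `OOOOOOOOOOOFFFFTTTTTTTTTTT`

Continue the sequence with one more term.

Each string has the form O^{3n-1} F^{n} T^{3n-1} (n = 1, 2, …).
At n = 5 the blocks have lengths 14, 5, 14.

OOOOOOOOOOOOOOFFFFFTTTTTTTTTTTTTT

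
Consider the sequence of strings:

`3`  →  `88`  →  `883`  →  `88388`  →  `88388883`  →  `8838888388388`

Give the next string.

Each term (from the third on) is the previous term followed by the one before it: term 3 = 88·3 = 883.
So term 7 is 8838888388388·88388883.

883888838838888388883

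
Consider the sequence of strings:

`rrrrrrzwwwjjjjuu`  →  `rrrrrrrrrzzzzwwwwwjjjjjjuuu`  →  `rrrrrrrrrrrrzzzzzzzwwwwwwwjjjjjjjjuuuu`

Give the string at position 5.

Term n consists of 3n+3 r's, followed by 3n-2 z's, followed by 2n+1 w's, followed by 2n+2 j's, followed by n+1 u's (n = 1, 2, …).
At n = 5 the blocks have lengths 18, 13, 11, 12, 6.

rrrrrrrrrrrrrrrrrrzzzzzzzzzzzzzwwwwwwwwwwwjjjjjjjjjjjjuuuuuu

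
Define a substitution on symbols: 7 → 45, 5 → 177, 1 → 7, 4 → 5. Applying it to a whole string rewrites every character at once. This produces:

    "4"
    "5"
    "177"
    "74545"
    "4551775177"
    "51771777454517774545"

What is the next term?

Applying the rule to each of the 20 symbols of 51771777454517774545 gives the pieces 177 7 45 45 7 45 45 45 5 177 5 177 7 45 45 45 5 177 5 177, which concatenate to the answer.

17774545745454551775177745454551775177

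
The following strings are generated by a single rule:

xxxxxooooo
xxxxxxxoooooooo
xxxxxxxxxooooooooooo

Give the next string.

xxxxxxxxxxxoooooooooooooo

Reading off run lengths: x runs 5, 7, 9; o runs 5, 8, 11 — each is linear in n, where the shown terms are n = 2, 3, 4.
Setting n = 5 gives 11, 14 characters in each block.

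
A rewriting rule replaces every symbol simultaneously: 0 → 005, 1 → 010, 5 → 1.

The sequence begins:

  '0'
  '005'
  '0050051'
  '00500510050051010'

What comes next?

Rewriting the 17 symbols of 00500510050051010 one by one yields 005 005 1 005 005 1 010 005 005 1 005 005 1 010 005 010 005; concatenated:

0050051005005101000500510050051010005010005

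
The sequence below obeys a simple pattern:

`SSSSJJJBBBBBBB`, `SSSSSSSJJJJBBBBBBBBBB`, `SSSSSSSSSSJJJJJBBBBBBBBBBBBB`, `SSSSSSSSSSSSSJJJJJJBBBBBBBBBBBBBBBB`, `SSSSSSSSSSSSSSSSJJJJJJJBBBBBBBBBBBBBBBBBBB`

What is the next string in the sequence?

Term n consists of 3n-2 S's, followed by n+1 J's, followed by 3n+1 B's, where the shown terms are n = 2, 3, 4, 5, 6.
At n = 7 the blocks have lengths 19, 8, 22.

SSSSSSSSSSSSSSSSSSSJJJJJJJJBBBBBBBBBBBBBBBBBBBBBB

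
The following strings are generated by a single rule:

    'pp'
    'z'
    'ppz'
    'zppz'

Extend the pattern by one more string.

Each term (from the third on) is the two preceding terms concatenated in order: term 3 = pp·z = ppz.
The next term joins ppz and zppz.

ppzzppz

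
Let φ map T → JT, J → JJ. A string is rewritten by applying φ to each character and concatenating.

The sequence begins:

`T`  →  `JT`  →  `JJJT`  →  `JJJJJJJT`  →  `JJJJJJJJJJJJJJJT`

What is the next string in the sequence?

JJJJJJJJJJJJJJJJJJJJJJJJJJJJJJJT

φ(JJJJJJJJJJJJJJJT) expands symbol-by-symbol to JJ JJ JJ JJ JJ JJ JJ JJ JJ JJ JJ JJ JJ JJ JJ JT; joining the 16 pieces gives the next term.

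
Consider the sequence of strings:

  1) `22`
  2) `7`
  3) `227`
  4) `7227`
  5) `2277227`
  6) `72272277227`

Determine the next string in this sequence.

227722772272277227

Each term (from the third on) is the two preceding terms concatenated in order: term 3 = 22·7 = 227.
So term 7 is 2277227·72272277227.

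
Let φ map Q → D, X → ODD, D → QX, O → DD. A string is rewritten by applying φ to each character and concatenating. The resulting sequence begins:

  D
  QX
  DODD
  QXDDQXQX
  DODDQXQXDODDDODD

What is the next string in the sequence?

Rewriting the 16 symbols of DODDQXQXDODDDODD one by one yields QX DD QX QX D ODD D ODD QX DD QX QX QX DD QX QX; concatenated:

QXDDQXQXDODDDODDQXDDQXQXQXDDQXQX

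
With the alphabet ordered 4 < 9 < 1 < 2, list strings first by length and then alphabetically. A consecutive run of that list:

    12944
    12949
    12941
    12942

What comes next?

Treat 12942 as a base-4 numeral over the given alphabet and add one, carrying through any trailing 2's.

12994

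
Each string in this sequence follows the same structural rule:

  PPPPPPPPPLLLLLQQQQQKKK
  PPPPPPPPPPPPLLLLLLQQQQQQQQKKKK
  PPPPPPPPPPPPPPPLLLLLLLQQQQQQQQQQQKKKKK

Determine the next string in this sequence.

Each string has the form P^{3n+3} L^{n+3} Q^{3n-1} K^{n+1}, where the shown terms are n = 2, 3, 4.
Setting n = 5 gives 18, 8, 14, 6 characters in each block.

PPPPPPPPPPPPPPPPPPLLLLLLLLQQQQQQQQQQQQQQKKKKKK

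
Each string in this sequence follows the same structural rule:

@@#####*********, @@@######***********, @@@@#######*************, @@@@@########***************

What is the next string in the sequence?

Reading off run lengths: @ runs 2, 3, 4, 5; # runs 5, 6, 7, 8; * runs 9, 11, 13, 15 — each is linear in n, where the shown terms are n = 3, 4, 5, 6.
At n = 7 the blocks have lengths 6, 9, 17.

@@@@@@#########*****************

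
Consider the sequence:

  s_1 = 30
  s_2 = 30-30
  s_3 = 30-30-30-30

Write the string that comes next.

s(k+1) = s(k)·-·s(k) — each term doubles the last with '-' between the halves.
So the next term is two copies of 30-30-30-30 with '-' between the halves.

30-30-30-30-30-30-30-30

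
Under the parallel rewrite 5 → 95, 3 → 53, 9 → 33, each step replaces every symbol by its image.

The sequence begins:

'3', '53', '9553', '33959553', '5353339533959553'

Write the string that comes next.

95539553535333955353339533959553

Replace each of the 16 characters of 5353339533959553 in place — 95 53 95 53 53 53 33 95 53 53 33 95 33 95 95 53 — and concatenate.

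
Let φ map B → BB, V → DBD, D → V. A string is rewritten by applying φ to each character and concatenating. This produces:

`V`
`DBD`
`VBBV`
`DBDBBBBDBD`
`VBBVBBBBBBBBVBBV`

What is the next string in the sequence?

Rewriting the 16 symbols of VBBVBBBBBBBBVBBV one by one yields DBD BB BB DBD BB BB BB BB BB BB BB BB DBD BB BB DBD; concatenated:

DBDBBBBDBDBBBBBBBBBBBBBBBBDBDBBBBDBD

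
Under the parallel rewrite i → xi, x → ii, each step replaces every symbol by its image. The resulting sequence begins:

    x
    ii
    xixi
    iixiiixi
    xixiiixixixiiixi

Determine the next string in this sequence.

φ(xixiiixixixiiixi) expands symbol-by-symbol to ii xi ii xi xi xi ii xi ii xi ii xi xi xi ii xi; joining the 16 pieces gives the next term.

iixiiixixixiiixiiixiiixixixiiixi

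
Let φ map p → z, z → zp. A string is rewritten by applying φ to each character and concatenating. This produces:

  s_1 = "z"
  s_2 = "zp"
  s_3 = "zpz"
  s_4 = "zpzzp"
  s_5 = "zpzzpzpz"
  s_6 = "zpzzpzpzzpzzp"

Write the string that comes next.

zpzzpzpzzpzzpzpzzpzpz

Applying the rule to each of the 13 symbols of zpzzpzpzzpzzp gives the pieces zp z zp zp z zp z zp zp z zp zp z, which concatenate to the answer.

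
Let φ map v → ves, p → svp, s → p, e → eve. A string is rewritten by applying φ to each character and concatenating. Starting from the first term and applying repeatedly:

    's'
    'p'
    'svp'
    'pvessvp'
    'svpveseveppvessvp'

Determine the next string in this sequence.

Replace each of the 17 characters of svpveseveppvessvp in place — p ves svp ves eve p eve ves eve svp svp ves eve p p ves svp — and concatenate.

pvessvpvesevepevevesevesvpsvpveseveppvessvp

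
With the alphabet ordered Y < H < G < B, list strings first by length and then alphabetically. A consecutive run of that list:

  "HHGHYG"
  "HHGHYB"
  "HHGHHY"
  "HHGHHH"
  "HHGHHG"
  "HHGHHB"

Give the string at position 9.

HHGHGG

Advancing 3 positions from HHGHHB through HHGHHB → HHGHGY → HHGHGH reaches term 9.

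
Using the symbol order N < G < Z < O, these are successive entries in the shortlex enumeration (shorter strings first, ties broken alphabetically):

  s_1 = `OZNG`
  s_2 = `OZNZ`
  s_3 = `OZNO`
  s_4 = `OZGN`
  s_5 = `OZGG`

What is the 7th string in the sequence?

OZGO

Stepping forward 2 times from OZGG: OZGG → OZGZ, then the target.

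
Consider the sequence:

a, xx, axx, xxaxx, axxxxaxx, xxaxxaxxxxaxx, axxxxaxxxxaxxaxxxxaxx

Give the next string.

xxaxxaxxxxaxxaxxxxaxxxxaxxaxxxxaxx

From term 3 onward, concatenate the second-to-last term with the last: a·xx = axx, xx·axx = xxaxx, …
So term 8 is xxaxxaxxxxaxx·axxxxaxxxxaxxaxxxxaxx.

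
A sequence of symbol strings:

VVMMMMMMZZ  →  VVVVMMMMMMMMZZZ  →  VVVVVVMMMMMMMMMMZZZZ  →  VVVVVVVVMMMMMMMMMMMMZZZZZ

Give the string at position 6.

Each string has the form V^{2n-2} M^{2n+2} Z^{n}, where the shown terms are n = 2, 3, 4, 5.
Setting n = 7 gives 12, 16, 7 characters in each block.

VVVVVVVVVVVVMMMMMMMMMMMMMMMMZZZZZZZ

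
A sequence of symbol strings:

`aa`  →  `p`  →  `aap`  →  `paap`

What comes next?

aappaap

Each term (from the third on) is the two preceding terms concatenated in order: term 3 = aa·p = aap.
Continuing: aap · paap gives term 5.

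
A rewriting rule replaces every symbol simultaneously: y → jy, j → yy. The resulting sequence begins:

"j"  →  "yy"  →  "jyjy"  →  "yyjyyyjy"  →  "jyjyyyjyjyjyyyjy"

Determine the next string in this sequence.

yyjyyyjyjyjyyyjyyyjyyyjyjyjyyyjy

Applying the rule to each of the 16 symbols of jyjyyyjyjyjyyyjy gives the pieces yy jy yy jy jy jy yy jy yy jy yy jy jy jy yy jy, which concatenate to the answer.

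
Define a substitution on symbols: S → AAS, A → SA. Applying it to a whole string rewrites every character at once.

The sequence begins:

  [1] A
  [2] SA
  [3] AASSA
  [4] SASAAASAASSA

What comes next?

Rewriting each symbol of SASAAASAASSA: S→AAS, A→SA, S→AAS, A→SA, A→SA, A→SA, S→AAS, A→SA, A→SA, S→AAS, S→AAS, A→SA, which concatenates to AAS SA AAS SA SA SA AAS SA SA AAS AAS SA.

AASSAAASSASASAAASSASAAASAASSA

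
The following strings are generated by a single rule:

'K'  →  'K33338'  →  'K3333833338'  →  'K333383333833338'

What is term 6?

K3333833338333383333833338

Every step adds 33338 to the end: s(k+1) = s(k)·33338.
From K333383333833338, 2 further steps: K333383333833338 → K33338333383333833338 → (answer).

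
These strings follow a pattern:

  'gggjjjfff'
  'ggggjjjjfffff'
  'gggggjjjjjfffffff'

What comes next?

ggggggjjjjjjfffffffff

Term n consists of n+1 g's, followed by n+1 j's, followed by 2n-1 f's, where the shown terms are n = 2, 3, 4.
At n = 5 the blocks have lengths 6, 6, 9.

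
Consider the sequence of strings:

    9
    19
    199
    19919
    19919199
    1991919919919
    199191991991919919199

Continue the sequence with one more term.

This is a Fibonacci-style word recurrence s(k) = s(k−1)·s(k−2): e.g. 19·9 = 199.
The next term joins 199191991991919919199 and 1991919919919.

1991919919919199191991991919919919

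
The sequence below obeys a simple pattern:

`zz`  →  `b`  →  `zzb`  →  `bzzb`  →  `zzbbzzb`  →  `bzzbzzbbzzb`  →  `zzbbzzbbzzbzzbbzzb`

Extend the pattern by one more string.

From term 3 onward, concatenate the second-to-last term with the last: zz·b = zzb, b·zzb = bzzb, …
Continuing: bzzbzzbbzzb · zzbbzzbbzzbzzbbzzb gives term 8.

bzzbzzbbzzbzzbbzzbbzzbzzbbzzb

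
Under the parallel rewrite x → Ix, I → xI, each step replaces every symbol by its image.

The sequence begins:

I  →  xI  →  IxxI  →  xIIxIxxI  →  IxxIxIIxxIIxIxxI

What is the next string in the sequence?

Applying the rule to each of the 16 symbols of IxxIxIIxxIIxIxxI gives the pieces xI Ix Ix xI Ix xI xI Ix Ix xI xI Ix xI Ix Ix xI, which concatenate to the answer.

xIIxIxxIIxxIxIIxIxxIxIIxxIIxIxxI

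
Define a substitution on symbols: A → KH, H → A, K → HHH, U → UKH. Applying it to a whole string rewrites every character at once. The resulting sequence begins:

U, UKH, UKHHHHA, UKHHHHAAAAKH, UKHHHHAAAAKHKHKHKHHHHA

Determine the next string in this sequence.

φ(UKHHHHAAAAKHKHKHKHHHHA) expands symbol-by-symbol to UKH HHH A A A A KH KH KH KH HHH A HHH A HHH A HHH A A A A KH; joining the 22 pieces gives the next term.

UKHHHHAAAAKHKHKHKHHHHAHHHAHHHAHHHAAAAKH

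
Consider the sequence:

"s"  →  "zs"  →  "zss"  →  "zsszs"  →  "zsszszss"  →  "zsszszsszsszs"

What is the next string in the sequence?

zsszszsszsszszsszszss

From term 3 onward, concatenate the last term with the second-to-last: zs·s = zss, zss·zs = zsszs, …
The next term joins zsszszsszsszs and zsszszss.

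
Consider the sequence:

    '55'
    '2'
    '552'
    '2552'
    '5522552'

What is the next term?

This is a Fibonacci-style word recurrence s(k) = s(k−2)·s(k−1): e.g. 55·2 = 552.
Continuing: 2552 · 5522552 gives term 6.

25525522552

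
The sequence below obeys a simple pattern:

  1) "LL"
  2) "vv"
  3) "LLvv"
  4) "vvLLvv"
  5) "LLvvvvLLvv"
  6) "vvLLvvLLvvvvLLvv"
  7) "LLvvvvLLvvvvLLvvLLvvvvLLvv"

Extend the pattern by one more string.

From term 3 onward, concatenate the second-to-last term with the last: LL·vv = LLvv, vv·LLvv = vvLLvv, …
The next term joins vvLLvvLLvvvvLLvv and LLvvvvLLvvvvLLvvLLvvvvLLvv.

vvLLvvLLvvvvLLvvLLvvvvLLvvvvLLvvLLvvvvLLvv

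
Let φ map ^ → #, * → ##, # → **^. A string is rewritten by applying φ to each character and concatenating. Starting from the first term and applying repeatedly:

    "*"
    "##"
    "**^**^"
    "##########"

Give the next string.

Expanding ##########: #→**^, #→**^, #→**^, #→**^, #→**^, #→**^, #→**^, #→**^, #→**^, #→**^. Concatenated: **^ **^ **^ **^ **^ **^ **^ **^ **^ **^.

**^**^**^**^**^**^**^**^**^**^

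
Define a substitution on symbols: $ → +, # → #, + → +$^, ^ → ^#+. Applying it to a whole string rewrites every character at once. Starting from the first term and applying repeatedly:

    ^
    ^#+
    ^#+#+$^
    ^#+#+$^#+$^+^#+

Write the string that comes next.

φ(^#+#+$^#+$^+^#+) expands symbol-by-symbol to ^#+ # +$^ # +$^ + ^#+ # +$^ + ^#+ +$^ ^#+ # +$^; joining the 15 pieces gives the next term.

^#+#+$^#+$^+^#+#+$^+^#++$^^#+#+$^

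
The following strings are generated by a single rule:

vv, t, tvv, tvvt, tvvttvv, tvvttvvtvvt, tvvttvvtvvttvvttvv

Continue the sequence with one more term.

tvvttvvtvvttvvttvvtvvttvvtvvt

From term 3 onward, concatenate the last term with the second-to-last: t·vv = tvv, tvv·t = tvvt, …
Continuing: tvvttvvtvvttvvttvv · tvvttvvtvvt gives term 8.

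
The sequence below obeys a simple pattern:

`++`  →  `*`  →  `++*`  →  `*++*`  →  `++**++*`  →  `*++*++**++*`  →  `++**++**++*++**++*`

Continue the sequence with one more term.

*++*++**++*++**++**++*++**++*

This is a Fibonacci-style word recurrence s(k) = s(k−2)·s(k−1): e.g. ++·* = ++*.
The next term joins *++*++**++* and ++**++**++*++**++*.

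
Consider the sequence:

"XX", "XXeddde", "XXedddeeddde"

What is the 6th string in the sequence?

The strings grow by a fixed suffix eddde each time.
From XXedddeeddde, 3 further steps: XXedddeeddde → XXedddeedddeeddde → XXedddeedddeedddeeddde → (answer).

XXedddeedddeedddeedddeeddde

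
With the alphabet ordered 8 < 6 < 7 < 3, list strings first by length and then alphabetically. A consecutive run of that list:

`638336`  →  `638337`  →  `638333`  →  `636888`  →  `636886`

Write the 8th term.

636868

Advancing 3 positions from 636886 through 636886 → 636887 → 636883 reaches term 8.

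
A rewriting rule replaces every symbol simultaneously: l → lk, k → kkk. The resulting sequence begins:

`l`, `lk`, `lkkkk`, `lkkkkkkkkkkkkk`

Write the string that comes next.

lkkkkkkkkkkkkkkkkkkkkkkkkkkkkkkkkkkkkkkkk

Replace each of the 14 characters of lkkkkkkkkkkkkk in place — lk kkk kkk kkk kkk kkk kkk kkk kkk kkk kkk kkk kkk kkk — and concatenate.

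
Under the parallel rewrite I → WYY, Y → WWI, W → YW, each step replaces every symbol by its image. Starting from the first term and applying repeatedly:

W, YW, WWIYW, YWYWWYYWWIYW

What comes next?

WWIYWWWIYWYWWWIWWIYWYWWYYWWIYW

Apply φ to YWYWWYYWWIYW symbol by symbol: Y→WWI, W→YW, Y→WWI, W→YW, W→YW, Y→WWI, Y→WWI, W→YW, W→YW, I→WYY, Y→WWI, W→YW; joined: WWI YW WWI YW YW WWI WWI YW YW WYY WWI YW.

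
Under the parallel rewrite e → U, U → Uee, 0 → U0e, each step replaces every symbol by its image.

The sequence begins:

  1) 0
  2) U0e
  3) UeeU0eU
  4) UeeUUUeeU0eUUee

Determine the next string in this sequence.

φ(UeeUUUeeU0eUUee) expands symbol-by-symbol to Uee U U Uee Uee Uee U U Uee U0e U Uee Uee U U; joining the 15 pieces gives the next term.

UeeUUUeeUeeUeeUUUeeU0eUUeeUeeUU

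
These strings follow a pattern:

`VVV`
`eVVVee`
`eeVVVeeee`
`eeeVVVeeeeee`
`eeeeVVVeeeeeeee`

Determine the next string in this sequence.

Every step adds e to the front and ee to the end of the previous string.
Applying this once more to eeeeVVVeeeeeeee:

eeeeeVVVeeeeeeeeee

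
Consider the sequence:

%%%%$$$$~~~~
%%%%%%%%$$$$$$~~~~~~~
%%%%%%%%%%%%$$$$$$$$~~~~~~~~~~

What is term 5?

The n-th term is 4n %'s then 2n+2 $'s then 3n+1 ~'s (n = 1, 2, …).
For term 5, n = 5, so the run lengths are 20, 12, 16.

%%%%%%%%%%%%%%%%%%%%$$$$$$$$$$$$~~~~~~~~~~~~~~~~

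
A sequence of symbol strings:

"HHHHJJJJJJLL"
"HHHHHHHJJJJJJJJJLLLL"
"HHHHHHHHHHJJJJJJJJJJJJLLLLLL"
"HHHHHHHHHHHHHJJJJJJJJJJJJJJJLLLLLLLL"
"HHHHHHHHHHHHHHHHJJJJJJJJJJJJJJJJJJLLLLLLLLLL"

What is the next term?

HHHHHHHHHHHHHHHHHHHJJJJJJJJJJJJJJJJJJJJJLLLLLLLLLLLL

The n-th term is 3n+1 H's then 3n+3 J's then 2n L's (n = 1, 2, …).
At n = 6 the blocks have lengths 19, 21, 12.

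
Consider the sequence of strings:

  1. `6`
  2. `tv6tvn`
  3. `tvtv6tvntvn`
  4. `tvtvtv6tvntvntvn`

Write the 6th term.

Every step adds tv to the front and tvn to the end of the previous string.
From tvtvtv6tvntvntvn, 2 further steps: tvtvtv6tvntvntvn → tvtvtvtv6tvntvntvntvn → (answer).

tvtvtvtvtv6tvntvntvntvntvn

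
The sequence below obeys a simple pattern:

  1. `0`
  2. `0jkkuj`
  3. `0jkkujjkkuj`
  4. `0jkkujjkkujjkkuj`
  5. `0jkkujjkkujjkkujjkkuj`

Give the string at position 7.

Each term is the previous one with jkkuj appended.
From 0jkkujjkkujjkkujjkkuj, 2 further steps: 0jkkujjkkujjkkujjkkuj → 0jkkujjkkujjkkujjkkujjkkuj → (answer).

0jkkujjkkujjkkujjkkujjkkujjkkuj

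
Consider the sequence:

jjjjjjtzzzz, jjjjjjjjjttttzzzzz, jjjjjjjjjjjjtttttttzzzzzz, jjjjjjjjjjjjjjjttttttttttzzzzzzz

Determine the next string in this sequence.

jjjjjjjjjjjjjjjjjjtttttttttttttzzzzzzzz

Term n consists of 3n+3 j's, followed by 3n-2 t's, followed by n+3 z's (n = 1, 2, …).
For the next term, n = 5, so the run lengths are 18, 13, 8.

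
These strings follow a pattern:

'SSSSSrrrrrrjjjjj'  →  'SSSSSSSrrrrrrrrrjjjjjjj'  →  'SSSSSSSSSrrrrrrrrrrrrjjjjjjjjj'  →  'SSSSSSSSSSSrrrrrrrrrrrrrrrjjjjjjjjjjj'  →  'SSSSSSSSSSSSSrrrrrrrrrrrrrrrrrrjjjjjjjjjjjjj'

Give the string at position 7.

SSSSSSSSSSSSSSSSSrrrrrrrrrrrrrrrrrrrrrrrrjjjjjjjjjjjjjjjjj

Term n consists of 2n+1 S's, followed by 3n r's, followed by 2n+1 j's, where the shown terms are n = 2, 3, 4, 5, 6.
Setting n = 8 gives 17, 24, 17 characters in each block.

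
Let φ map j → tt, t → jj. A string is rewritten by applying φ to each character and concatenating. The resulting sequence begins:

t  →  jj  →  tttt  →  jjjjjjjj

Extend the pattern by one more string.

tttttttttttttttt

Expanding jjjjjjjj: j→tt, j→tt, j→tt, j→tt, j→tt, j→tt, j→tt, j→tt. Concatenated: tt tt tt tt tt tt tt tt.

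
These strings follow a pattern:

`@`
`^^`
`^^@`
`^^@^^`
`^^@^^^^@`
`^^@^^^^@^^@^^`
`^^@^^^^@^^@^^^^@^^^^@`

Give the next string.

From term 3 onward, concatenate the last term with the second-to-last: ^^·@ = ^^@, ^^@·^^ = ^^@^^, …
Continuing: ^^@^^^^@^^@^^^^@^^^^@ · ^^@^^^^@^^@^^ gives term 8.

^^@^^^^@^^@^^^^@^^^^@^^@^^^^@^^@^^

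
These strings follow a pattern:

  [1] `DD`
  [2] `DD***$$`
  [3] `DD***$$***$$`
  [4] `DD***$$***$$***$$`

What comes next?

DD***$$***$$***$$***$$

The strings grow by a fixed suffix ***$$ each time.
One more step from DD***$$***$$***$$ gives the answer.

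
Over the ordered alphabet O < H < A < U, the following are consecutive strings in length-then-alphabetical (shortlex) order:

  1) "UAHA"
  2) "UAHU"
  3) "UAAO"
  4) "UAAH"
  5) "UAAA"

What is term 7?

UAUO

Stepping forward 2 times from UAAA: UAAA → UAAU, then the target.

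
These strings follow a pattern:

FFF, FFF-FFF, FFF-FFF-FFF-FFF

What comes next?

Each string is two copies of the previous one joined by '-'.
Doubling FFF-FFF-FFF-FFF with '-' between the halves:

FFF-FFF-FFF-FFF-FFF-FFF-FFF-FFF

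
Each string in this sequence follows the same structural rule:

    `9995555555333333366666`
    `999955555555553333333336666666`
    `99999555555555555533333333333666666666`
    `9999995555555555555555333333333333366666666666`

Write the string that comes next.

999999955555555555555555553333333333333336666666666666

Each string has the form 9^{n} 5^{3n-2} 3^{2n+1} 6^{2n-1}, where the shown terms are n = 3, 4, 5, 6.
At n = 7 the blocks have lengths 7, 19, 15, 13.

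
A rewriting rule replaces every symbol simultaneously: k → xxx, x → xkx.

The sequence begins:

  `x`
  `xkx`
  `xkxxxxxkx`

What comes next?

Expanding xkxxxxxkx: x→xkx, k→xxx, x→xkx, x→xkx, x→xkx, x→xkx, x→xkx, k→xxx, x→xkx. Concatenated: xkx xxx xkx xkx xkx xkx xkx xxx xkx.

xkxxxxxkxxkxxkxxkxxkxxxxxkx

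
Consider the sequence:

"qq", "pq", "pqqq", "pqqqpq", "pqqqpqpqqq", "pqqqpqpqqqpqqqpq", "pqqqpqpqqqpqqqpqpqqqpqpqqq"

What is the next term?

Each term (from the third on) is the previous term followed by the one before it: term 3 = pq·qq = pqqq.
Continuing: pqqqpqpqqqpqqqpqpqqqpqpqqq · pqqqpqpqqqpqqqpq gives term 8.

pqqqpqpqqqpqqqpqpqqqpqpqqqpqqqpqpqqqpqqqpq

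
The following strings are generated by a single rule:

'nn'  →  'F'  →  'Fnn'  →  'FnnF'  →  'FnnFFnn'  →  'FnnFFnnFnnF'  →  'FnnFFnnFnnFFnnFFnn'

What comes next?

FnnFFnnFnnFFnnFFnnFnnFFnnFnnF

This is a Fibonacci-style word recurrence s(k) = s(k−1)·s(k−2): e.g. F·nn = Fnn.
So term 8 is FnnFFnnFnnFFnnFFnn·FnnFFnnFnnF.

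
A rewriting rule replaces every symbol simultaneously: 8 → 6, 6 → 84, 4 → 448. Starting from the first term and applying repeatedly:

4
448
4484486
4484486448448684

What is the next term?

Applying the rule to each of the 16 symbols of 4484486448448684 gives the pieces 448 448 6 448 448 6 84 448 448 6 448 448 6 84 6 448, which concatenate to the answer.

448448644844868444844864484486846448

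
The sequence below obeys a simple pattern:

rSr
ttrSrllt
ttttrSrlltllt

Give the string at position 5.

ttttttttrSrlltlltlltllt

Each term wraps the previous one in tt on the left and llt on the right.
From ttttrSrlltllt, 2 further steps: ttttrSrlltllt → ttttttrSrlltlltllt → (answer).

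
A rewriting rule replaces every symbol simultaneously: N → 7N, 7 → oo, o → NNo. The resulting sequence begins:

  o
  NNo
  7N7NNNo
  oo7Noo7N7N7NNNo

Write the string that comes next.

NNoNNooo7NNNoNNooo7Noo7Noo7N7N7NNNo

Replace each of the 15 characters of oo7Noo7N7N7NNNo in place — NNo NNo oo 7N NNo NNo oo 7N oo 7N oo 7N 7N 7N NNo — and concatenate.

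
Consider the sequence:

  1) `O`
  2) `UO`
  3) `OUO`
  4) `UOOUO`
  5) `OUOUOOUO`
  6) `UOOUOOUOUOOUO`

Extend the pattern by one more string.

OUOUOOUOUOOUOOUOUOOUO

This is a Fibonacci-style word recurrence s(k) = s(k−2)·s(k−1): e.g. O·UO = OUO.
The next term joins OUOUOOUO and UOOUOOUOUOOUO.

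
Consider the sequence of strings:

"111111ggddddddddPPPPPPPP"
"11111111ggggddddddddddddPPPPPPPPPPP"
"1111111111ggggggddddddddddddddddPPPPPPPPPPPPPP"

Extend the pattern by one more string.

Each string has the form 1^{2n+2} g^{2n-2} d^{4n} P^{3n+2}, where the shown terms are n = 2, 3, 4.
For the next term, n = 5, so the run lengths are 12, 8, 20, 17.

111111111111ggggggggddddddddddddddddddddPPPPPPPPPPPPPPPPP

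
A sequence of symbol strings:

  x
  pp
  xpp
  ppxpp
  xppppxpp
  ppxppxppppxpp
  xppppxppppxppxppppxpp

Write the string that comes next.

This is a Fibonacci-style word recurrence s(k) = s(k−2)·s(k−1): e.g. x·pp = xpp.
The next term joins ppxppxppppxpp and xppppxppppxppxppppxpp.

ppxppxppppxppxppppxppppxppxppppxpp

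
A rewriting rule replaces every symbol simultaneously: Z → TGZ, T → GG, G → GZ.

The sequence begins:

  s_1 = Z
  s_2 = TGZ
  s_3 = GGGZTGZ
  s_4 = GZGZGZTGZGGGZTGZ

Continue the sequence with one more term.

φ(GZGZGZTGZGGGZTGZ) expands symbol-by-symbol to GZ TGZ GZ TGZ GZ TGZ GG GZ TGZ GZ GZ GZ TGZ GG GZ TGZ; joining the 16 pieces gives the next term.

GZTGZGZTGZGZTGZGGGZTGZGZGZGZTGZGGGZTGZ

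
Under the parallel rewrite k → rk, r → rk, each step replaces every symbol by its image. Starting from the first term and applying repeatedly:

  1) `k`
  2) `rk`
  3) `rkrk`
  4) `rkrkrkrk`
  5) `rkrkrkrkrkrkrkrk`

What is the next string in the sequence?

rkrkrkrkrkrkrkrkrkrkrkrkrkrkrkrk

Replace each of the 16 characters of rkrkrkrkrkrkrkrk in place — rk rk rk rk rk rk rk rk rk rk rk rk rk rk rk rk — and concatenate.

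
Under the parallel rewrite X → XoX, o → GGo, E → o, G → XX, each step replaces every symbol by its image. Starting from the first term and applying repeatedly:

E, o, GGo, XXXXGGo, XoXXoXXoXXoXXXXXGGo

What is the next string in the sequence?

Rewriting the 19 symbols of XoXXoXXoXXoXXXXXGGo one by one yields XoX GGo XoX XoX GGo XoX XoX GGo XoX XoX GGo XoX XoX XoX XoX XoX XX XX GGo; concatenated:

XoXGGoXoXXoXGGoXoXXoXGGoXoXXoXGGoXoXXoXXoXXoXXoXXXXXGGo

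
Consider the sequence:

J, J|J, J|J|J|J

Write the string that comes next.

J|J|J|J|J|J|J|J

Each string is two copies of the previous one joined by '|'.
One more doubling of J|J|J|J gives the answer.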